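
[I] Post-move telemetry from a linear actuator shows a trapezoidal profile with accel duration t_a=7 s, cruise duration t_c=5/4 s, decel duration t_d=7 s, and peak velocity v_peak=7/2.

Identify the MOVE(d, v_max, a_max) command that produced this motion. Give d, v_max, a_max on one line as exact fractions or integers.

a_max = (7/2)/7 = 1/2
d_a = ½·7/2·7 = 49/4; d_c = 7/2·5/4 = 35/8
d = 2·49/4 + 35/8 = 231/8
t_c = 5/4 > 0 so v_max = 7/2

d=231/8 v_max=7/2 a_max=1/2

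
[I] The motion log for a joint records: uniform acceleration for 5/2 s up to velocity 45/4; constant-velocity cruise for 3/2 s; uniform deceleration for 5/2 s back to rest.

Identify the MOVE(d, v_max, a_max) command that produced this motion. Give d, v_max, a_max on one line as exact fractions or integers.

a_max = (45/4)/(5/2) = 9/2
d_a = ½·45/4·5/2 = 225/16; d_c = 45/4·3/2 = 135/8
d = 2·225/16 + 135/8 = 45
t_c = 3/2 > 0 ⇒ limit active, v_max = 45/4

d=45 v_max=45/4 a_max=9/2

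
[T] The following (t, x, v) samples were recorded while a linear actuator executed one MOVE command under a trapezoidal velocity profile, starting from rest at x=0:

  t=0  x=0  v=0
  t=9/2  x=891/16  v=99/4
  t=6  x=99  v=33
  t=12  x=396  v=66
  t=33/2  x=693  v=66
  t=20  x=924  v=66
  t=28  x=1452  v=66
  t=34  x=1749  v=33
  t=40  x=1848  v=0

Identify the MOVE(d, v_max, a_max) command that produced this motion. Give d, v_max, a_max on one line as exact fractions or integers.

d=1848 v_max=66 a_max=11/2

final state: t=40, x=1848, v=0 → d = 1848
a_max = (99/4−0)/(9/2−0) = 11/2
max v = 66 over t∈[12,28] → v_max = 66
check: 66·(12+16) = 1848 ✓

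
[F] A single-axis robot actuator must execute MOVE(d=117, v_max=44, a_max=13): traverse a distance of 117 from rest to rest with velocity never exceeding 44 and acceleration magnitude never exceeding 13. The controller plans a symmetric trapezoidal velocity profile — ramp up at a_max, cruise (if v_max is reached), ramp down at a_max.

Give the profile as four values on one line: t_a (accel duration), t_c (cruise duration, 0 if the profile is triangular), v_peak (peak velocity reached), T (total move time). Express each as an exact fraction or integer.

t_a=3 t_c=0 v_peak=39 T=6

vₘ²/aₘ = 44²/13 = 1936/13
117 < 1936/13 so t_c = 0
v_peak = √(117·13) = √1521 = 39
t_a = 39/13 = 3; t_c = 0
T = 2·3 = 6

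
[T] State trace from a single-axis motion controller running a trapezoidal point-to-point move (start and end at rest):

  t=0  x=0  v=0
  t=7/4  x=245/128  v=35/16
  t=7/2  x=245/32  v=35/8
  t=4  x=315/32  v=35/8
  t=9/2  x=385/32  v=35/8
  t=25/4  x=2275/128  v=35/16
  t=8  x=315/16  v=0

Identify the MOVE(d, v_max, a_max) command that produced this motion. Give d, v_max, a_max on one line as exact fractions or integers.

d=315/16 v_max=35/8 a_max=5/4

final state: t=8, x=315/16, v=0 → d = 315/16
a_max = (35/16−0)/(7/4−0) = 5/4
max v = 35/8 over t∈[7/2,9/2] → v_max = 35/8
check: 35/8·(7/2+1) = 315/16 ✓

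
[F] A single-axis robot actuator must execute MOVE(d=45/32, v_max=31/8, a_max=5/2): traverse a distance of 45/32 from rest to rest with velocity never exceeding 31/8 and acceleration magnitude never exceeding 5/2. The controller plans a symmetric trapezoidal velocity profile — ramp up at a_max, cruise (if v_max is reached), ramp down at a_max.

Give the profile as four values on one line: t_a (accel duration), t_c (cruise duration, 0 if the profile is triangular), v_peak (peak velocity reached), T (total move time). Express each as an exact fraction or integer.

t_a=3/4 t_c=0 v_peak=15/8 T=3/2

v_max²/a_max = (31/8)²/(5/2) = 961/160
45/32 < 961/160 ⇒ no cruise
v_peak = √(45/32·5/2) = √(225/64) = 15/8
t_a = (15/8)/(5/2) = 3/4; t_c = 0
T = 2·3/4 = 3/2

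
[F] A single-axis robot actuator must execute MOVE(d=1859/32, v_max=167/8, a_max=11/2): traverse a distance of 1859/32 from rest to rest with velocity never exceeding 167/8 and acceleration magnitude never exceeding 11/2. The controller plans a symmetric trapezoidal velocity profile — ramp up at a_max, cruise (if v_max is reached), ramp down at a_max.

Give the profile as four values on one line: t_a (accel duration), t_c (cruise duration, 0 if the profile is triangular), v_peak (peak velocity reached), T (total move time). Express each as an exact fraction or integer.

t_a=13/4 t_c=0 v_peak=143/8 T=13/2

v_max²/a_max = (167/8)²/(11/2) = 27889/352
1859/32 < 27889/352 ⇒ no cruise
v_peak = √(1859/32·11/2) = √(20449/64) = 143/8
t_a = (143/8)/(11/2) = 13/4; t_c = 0
T = 2·13/4 = 13/2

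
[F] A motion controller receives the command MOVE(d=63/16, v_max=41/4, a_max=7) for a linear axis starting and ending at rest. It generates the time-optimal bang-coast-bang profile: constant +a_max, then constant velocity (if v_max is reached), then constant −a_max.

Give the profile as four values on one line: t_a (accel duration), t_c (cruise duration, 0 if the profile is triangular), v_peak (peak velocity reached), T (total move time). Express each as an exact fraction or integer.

(v_max)²/a_max = (41/4)²/7 = 1681/112
63/16 < 1681/112 ⇒ no cruise
v_peak = √(63/16·7) = √(441/16) = 21/4
t_a = (21/4)/7 = 3/4; t_c = 0
T = 2·3/4 = 3/2

t_a=3/4 t_c=0 v_peak=21/4 T=3/2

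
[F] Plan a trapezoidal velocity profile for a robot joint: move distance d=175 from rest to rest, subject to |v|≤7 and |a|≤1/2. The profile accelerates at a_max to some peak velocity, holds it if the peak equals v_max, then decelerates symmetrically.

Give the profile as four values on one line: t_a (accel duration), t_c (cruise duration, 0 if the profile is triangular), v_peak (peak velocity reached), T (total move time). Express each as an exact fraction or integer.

v_max²/a_max = 7²/(1/2) = 98
175 ≥ 98 so v_max reached
t_a = 7/(1/2) = 14; v_peak = 7
d_cruise = 175 − 98 = 77; t_c = 77/7 = 11
T = 2·14 + 11 = 39

t_a=14 t_c=11 v_peak=7 T=39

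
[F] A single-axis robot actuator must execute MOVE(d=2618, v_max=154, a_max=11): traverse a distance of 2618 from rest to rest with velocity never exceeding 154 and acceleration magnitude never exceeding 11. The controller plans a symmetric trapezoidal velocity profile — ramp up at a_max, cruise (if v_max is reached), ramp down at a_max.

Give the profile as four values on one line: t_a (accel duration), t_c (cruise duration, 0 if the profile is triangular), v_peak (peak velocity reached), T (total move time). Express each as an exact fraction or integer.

(v_max)²/a_max = 154²/11 = 2156
2618 ≥ 2156 ⇒ cruise phase
t_a = 154/11 = 14; v_peak = 154
d_cruise = 2618 − 2156 = 462; t_c = 462/154 = 3
T = 2·14 + 3 = 31

t_a=14 t_c=3 v_peak=154 T=31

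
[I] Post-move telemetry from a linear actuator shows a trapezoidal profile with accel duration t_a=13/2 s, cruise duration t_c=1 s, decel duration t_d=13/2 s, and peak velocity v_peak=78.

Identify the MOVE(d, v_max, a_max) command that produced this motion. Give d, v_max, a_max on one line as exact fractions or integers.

a_max = 78/(13/2) = 12
d_a = ½·78·13/2 = 507/2; d_c = 78·1 = 78
d = 2·507/2 + 78 = 585
t_c = 1 > 0 → v_max = v_peak = 78

d=585 v_max=78 a_max=12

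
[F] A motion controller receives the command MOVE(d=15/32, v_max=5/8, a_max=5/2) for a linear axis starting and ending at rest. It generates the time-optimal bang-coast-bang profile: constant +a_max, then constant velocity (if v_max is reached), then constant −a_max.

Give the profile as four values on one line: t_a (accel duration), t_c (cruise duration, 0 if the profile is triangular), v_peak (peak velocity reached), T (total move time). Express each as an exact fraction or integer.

(v_max)²/a_max = (5/8)²/(5/2) = 5/32
15/32 ≥ 5/32 so v_max reached
t_a = (5/8)/(5/2) = 1/4; v_peak = 5/8
d_cruise = 15/32 − 5/32 = 5/16; t_c = (5/16)/(5/8) = 1/2
T = 2·1/4 + 1/2 = 1

t_a=1/4 t_c=1/2 v_peak=5/8 T=1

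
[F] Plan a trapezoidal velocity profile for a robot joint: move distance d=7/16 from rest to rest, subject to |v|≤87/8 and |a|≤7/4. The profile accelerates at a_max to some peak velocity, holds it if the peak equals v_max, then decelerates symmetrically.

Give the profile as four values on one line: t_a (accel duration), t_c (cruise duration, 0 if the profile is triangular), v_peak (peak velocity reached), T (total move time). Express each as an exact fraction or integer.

t_a=1/2 t_c=0 v_peak=7/8 T=1

vₘ²/aₘ = (87/8)²/(7/4) = 7569/112
7/16 < 7569/112 so t_c = 0
v_peak = √(7/16·7/4) = √(49/64) = 7/8
t_a = (7/8)/(7/4) = 1/2; t_c = 0
T = 2·1/2 = 1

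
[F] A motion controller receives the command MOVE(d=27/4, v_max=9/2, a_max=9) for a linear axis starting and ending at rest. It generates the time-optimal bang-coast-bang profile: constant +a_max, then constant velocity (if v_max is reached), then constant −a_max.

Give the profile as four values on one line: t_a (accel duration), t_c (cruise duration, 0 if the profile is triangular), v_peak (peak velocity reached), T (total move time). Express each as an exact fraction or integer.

t_a=1/2 t_c=1 v_peak=9/2 T=2

(v_max)²/a_max = (9/2)²/9 = 9/4
27/4 ≥ 9/4 → trapezoidal
t_a = (9/2)/9 = 1/2; v_peak = 9/2
d_cruise = 27/4 − 9/4 = 9/2; t_c = (9/2)/(9/2) = 1
T = 2·1/2 + 1 = 2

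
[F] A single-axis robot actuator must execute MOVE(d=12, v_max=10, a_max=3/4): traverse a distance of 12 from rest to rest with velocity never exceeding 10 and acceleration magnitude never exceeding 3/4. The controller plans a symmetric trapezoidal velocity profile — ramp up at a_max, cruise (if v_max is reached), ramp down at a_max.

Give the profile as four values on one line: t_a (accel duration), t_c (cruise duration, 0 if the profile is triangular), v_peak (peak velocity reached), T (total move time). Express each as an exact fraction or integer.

t_a=4 t_c=0 v_peak=3 T=8

v_max²/a_max = 10²/(3/4) = 400/3
12 < 400/3 → triangular
v_peak = √(12·3/4) = √9 = 3
t_a = 3/(3/4) = 4; t_c = 0
T = 2·4 = 8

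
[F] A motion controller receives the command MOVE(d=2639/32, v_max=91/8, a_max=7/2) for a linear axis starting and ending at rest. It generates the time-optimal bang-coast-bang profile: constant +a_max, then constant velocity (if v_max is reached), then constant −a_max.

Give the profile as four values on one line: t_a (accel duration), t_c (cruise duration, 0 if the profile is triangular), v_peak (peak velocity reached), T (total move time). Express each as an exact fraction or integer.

t_a=13/4 t_c=4 v_peak=91/8 T=21/2

vₘ²/aₘ = (91/8)²/(7/2) = 1183/32
2639/32 ≥ 1183/32 ⇒ cruise phase
t_a = (91/8)/(7/2) = 13/4; v_peak = 91/8
d_cruise = 2639/32 − 1183/32 = 91/2; t_c = (91/2)/(91/8) = 4
T = 2·13/4 + 4 = 21/2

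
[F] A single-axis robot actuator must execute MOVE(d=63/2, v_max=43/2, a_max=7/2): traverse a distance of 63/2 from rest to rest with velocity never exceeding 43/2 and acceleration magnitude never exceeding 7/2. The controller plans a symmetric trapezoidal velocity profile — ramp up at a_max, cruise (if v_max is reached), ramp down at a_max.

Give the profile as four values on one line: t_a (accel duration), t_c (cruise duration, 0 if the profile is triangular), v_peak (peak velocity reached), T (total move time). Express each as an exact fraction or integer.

vₘ²/aₘ = (43/2)²/(7/2) = 1849/14
63/2 < 1849/14 so t_c = 0
v_peak = √(63/2·7/2) = √(441/4) = 21/2
t_a = (21/2)/(7/2) = 3; t_c = 0
T = 2·3 = 6

t_a=3 t_c=0 v_peak=21/2 T=6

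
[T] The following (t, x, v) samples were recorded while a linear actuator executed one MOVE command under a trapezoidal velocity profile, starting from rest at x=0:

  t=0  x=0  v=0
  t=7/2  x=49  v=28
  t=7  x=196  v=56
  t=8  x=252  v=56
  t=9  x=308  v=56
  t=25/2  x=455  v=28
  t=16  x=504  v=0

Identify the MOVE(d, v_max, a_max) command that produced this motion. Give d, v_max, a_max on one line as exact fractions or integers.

d=504 v_max=56 a_max=8

final state: t=16, x=504, v=0 → d = 504
a_max = (28−0)/(7/2−0) = 8
max v = 56 over t∈[7,9] → v_max = 56
check: 56·(7+2) = 504 ✓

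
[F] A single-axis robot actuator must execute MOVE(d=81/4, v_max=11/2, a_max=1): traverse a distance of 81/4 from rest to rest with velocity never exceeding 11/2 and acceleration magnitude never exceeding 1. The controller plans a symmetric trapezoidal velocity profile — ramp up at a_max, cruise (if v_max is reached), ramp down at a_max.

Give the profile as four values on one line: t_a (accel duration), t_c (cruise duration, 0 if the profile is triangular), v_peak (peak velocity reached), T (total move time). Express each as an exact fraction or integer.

t_a=9/2 t_c=0 v_peak=9/2 T=9

v_max²/a_max = (11/2)²/1 = 121/4
81/4 < 121/4 so t_c = 0
v_peak = √(81/4·1) = √(81/4) = 9/2
t_a = (9/2)/1 = 9/2; t_c = 0
T = 2·9/2 = 9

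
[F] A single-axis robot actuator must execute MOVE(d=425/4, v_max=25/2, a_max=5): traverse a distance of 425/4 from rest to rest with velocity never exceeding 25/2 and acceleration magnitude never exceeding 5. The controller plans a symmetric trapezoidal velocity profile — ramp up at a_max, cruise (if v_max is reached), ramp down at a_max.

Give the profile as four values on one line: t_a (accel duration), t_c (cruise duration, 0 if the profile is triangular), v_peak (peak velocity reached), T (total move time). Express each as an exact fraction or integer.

v_max²/a_max = (25/2)²/5 = 125/4
425/4 ≥ 125/4 → trapezoidal
t_a = (25/2)/5 = 5/2; v_peak = 25/2
d_cruise = 425/4 − 125/4 = 75; t_c = 75/(25/2) = 6
T = 2·5/2 + 6 = 11

t_a=5/2 t_c=6 v_peak=25/2 T=11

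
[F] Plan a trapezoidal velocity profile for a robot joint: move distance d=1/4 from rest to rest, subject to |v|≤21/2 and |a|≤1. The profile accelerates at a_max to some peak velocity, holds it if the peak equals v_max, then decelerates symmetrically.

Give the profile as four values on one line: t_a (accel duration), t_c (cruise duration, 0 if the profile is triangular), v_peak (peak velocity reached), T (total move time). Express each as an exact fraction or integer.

t_a=1/2 t_c=0 v_peak=1/2 T=1

v_max²/a_max = (21/2)²/1 = 441/4
1/4 < 441/4 → triangular
v_peak = √(1/4·1) = √(1/4) = 1/2
t_a = (1/2)/1 = 1/2; t_c = 0
T = 2·1/2 = 1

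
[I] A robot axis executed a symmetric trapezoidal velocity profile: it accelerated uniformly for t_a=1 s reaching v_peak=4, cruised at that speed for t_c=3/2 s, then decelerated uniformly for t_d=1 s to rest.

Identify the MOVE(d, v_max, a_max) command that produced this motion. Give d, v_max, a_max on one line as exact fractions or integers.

d=10 v_max=4 a_max=4

a_max = 4/1 = 4
d_a = ½·4·1 = 2; d_c = 4·3/2 = 6
d = 2·2 + 6 = 10
t_c = 3/2 > 0 so v_max = 4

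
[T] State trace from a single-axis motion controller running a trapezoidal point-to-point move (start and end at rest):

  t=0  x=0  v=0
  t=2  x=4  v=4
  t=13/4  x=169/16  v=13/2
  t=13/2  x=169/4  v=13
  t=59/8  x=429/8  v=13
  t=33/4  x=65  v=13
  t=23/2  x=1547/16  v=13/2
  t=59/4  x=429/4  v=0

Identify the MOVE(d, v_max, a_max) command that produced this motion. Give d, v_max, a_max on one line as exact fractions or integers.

final state: t=59/4, x=429/4, v=0 → d = 429/4
a_max = (4−0)/(2−0) = 2
max v = 13 over t∈[13/2,33/4] → v_max = 13
check: 13·(13/2+7/4) = 429/4 ✓

d=429/4 v_max=13 a_max=2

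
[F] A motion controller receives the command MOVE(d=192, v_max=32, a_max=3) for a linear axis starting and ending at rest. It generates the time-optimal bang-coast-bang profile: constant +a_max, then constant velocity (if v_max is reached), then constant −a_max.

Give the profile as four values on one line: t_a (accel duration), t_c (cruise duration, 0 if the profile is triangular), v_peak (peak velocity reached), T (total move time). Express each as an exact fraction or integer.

t_a=8 t_c=0 v_peak=24 T=16

vₘ²/aₘ = 32²/3 = 1024/3
192 < 1024/3 so t_c = 0
v_peak = √(192·3) = √576 = 24
t_a = 24/3 = 8; t_c = 0
T = 2·8 = 16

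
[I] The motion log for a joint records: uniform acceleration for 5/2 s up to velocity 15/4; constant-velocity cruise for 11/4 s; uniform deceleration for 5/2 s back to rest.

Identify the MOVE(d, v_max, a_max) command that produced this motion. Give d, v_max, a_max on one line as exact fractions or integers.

a_max = (15/4)/(5/2) = 3/2
d_a = ½·15/4·5/2 = 75/16; d_c = 15/4·11/4 = 165/16
d = 2·75/16 + 165/16 = 315/16
t_c = 11/4 > 0 ⇒ limit active, v_max = 15/4

d=315/16 v_max=15/4 a_max=3/2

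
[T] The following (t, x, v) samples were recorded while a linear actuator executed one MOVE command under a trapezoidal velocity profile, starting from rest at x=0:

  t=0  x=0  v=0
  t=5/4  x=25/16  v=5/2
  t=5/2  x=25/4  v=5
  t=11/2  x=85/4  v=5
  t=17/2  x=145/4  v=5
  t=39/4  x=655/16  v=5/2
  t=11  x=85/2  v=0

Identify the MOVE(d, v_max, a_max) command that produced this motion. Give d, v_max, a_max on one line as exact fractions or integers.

d=85/2 v_max=5 a_max=2

final state: t=11, x=85/2, v=0 → d = 85/2
a_max = (5/2−0)/(5/4−0) = 2
max v = 5 over t∈[5/2,17/2] → v_max = 5
check: 5·(5/2+6) = 85/2 ✓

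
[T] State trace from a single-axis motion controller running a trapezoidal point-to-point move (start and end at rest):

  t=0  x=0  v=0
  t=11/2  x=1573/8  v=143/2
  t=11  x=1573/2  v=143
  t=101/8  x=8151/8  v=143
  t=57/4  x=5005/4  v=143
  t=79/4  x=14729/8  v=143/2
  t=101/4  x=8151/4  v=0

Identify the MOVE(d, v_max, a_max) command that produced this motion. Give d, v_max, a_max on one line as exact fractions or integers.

final state: t=101/4, x=8151/4, v=0 → d = 8151/4
a_max = (143/2−0)/(11/2−0) = 13
max v = 143 over t∈[11,57/4] → v_max = 143
check: 143·(11+13/4) = 8151/4 ✓

d=8151/4 v_max=143 a_max=13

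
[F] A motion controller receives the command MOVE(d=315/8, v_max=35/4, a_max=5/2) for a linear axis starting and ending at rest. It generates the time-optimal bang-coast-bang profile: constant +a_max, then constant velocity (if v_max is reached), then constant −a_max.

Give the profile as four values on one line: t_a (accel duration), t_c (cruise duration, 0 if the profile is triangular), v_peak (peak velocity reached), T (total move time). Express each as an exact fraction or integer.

v_max²/a_max = (35/4)²/(5/2) = 245/8
315/8 ≥ 245/8 so v_max reached
t_a = (35/4)/(5/2) = 7/2; v_peak = 35/4
d_cruise = 315/8 − 245/8 = 35/4; t_c = (35/4)/(35/4) = 1
T = 2·7/2 + 1 = 8

t_a=7/2 t_c=1 v_peak=35/4 T=8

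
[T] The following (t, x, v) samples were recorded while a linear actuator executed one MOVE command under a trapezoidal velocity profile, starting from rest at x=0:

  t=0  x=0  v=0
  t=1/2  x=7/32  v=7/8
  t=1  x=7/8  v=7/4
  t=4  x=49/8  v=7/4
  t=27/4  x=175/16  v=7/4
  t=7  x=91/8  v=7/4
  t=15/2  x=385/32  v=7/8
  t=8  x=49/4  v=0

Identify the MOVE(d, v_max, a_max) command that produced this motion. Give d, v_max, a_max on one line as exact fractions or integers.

d=49/4 v_max=7/4 a_max=7/4

final state: t=8, x=49/4, v=0 → d = 49/4
a_max = (7/8−0)/(1/2−0) = 7/4
max v = 7/4 over t∈[1,7] → v_max = 7/4
check: 7/4·(1+6) = 49/4 ✓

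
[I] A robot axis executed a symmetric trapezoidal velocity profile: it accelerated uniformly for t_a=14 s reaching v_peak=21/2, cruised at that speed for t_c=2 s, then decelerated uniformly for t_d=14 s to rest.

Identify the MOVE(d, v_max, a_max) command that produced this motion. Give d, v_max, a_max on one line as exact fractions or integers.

d=168 v_max=21/2 a_max=3/4

a_max = (21/2)/14 = 3/4
d_a = ½·21/2·14 = 147/2; d_c = 21/2·2 = 21
d = 2·147/2 + 21 = 168
t_c = 2 > 0 ⇒ limit active, v_max = 21/2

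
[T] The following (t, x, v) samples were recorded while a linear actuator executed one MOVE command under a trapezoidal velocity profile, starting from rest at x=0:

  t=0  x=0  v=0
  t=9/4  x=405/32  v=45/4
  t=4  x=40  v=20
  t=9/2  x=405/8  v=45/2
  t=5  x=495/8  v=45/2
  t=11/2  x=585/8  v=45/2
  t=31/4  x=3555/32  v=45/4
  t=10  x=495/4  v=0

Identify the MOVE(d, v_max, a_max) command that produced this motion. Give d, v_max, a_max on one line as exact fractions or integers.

d=495/4 v_max=45/2 a_max=5

final state: t=10, x=495/4, v=0 → d = 495/4
a_max = (45/4−0)/(9/4−0) = 5
max v = 45/2 over t∈[9/2,11/2] → v_max = 45/2
check: 45/2·(9/2+1) = 495/4 ✓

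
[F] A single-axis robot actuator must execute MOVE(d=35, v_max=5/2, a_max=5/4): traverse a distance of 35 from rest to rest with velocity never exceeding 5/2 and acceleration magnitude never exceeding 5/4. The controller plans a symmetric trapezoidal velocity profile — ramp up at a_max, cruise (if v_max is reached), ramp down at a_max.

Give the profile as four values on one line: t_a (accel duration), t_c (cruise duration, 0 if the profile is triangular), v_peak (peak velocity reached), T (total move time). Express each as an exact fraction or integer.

vₘ²/aₘ = (5/2)²/(5/4) = 5
35 ≥ 5 → trapezoidal
t_a = (5/2)/(5/4) = 2; v_peak = 5/2
d_cruise = 35 − 5 = 30; t_c = 30/(5/2) = 12
T = 2·2 + 12 = 16

t_a=2 t_c=12 v_peak=5/2 T=16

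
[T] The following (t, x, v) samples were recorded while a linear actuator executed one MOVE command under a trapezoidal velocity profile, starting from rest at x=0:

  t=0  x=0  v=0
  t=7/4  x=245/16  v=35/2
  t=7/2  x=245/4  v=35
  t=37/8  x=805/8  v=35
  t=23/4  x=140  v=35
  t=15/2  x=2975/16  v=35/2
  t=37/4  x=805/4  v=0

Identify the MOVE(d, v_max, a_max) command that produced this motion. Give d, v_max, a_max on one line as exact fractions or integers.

d=805/4 v_max=35 a_max=10

final state: t=37/4, x=805/4, v=0 → d = 805/4
a_max = (35/2−0)/(7/4−0) = 10
max v = 35 over t∈[7/2,23/4] → v_max = 35
check: 35·(7/2+9/4) = 805/4 ✓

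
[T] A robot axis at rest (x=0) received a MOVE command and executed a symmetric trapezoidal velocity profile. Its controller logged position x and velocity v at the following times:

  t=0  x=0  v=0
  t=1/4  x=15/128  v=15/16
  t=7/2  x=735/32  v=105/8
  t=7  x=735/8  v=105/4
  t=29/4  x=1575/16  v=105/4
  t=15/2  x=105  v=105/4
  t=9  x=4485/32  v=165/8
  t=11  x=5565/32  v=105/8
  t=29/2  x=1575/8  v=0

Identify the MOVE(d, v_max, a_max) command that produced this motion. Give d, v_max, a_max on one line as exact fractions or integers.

d=1575/8 v_max=105/4 a_max=15/4

final state: t=29/2, x=1575/8, v=0 → d = 1575/8
a_max = (15/16−0)/(1/4−0) = 15/4
max v = 105/4 over t∈[7,15/2] → v_max = 105/4
check: 105/4·(7+1/2) = 1575/8 ✓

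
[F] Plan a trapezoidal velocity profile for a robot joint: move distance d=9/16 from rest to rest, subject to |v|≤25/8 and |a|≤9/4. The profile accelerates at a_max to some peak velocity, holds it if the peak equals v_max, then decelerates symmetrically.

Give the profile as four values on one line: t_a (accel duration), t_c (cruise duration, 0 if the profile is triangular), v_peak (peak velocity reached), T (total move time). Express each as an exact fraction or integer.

(v_max)²/a_max = (25/8)²/(9/4) = 625/144
9/16 < 625/144 ⇒ no cruise
v_peak = √(9/16·9/4) = √(81/64) = 9/8
t_a = (9/8)/(9/4) = 1/2; t_c = 0
T = 2·1/2 = 1

t_a=1/2 t_c=0 v_peak=9/8 T=1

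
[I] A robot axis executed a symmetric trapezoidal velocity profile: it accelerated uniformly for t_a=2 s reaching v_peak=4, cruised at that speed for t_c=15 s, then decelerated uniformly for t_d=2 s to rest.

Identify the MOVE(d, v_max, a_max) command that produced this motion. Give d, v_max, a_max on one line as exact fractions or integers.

a_max = 4/2 = 2
d_a = ½·4·2 = 4; d_c = 4·15 = 60
d = 2·4 + 60 = 68
t_c = 15 > 0 → v_max = v_peak = 4

d=68 v_max=4 a_max=2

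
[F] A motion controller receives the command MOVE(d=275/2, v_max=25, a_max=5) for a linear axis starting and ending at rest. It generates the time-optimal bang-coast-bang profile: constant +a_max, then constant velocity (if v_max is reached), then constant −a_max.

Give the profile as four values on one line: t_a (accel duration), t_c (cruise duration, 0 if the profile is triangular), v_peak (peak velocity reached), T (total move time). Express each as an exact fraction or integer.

t_a=5 t_c=1/2 v_peak=25 T=21/2

v_max²/a_max = 25²/5 = 125
275/2 ≥ 125 so v_max reached
t_a = 25/5 = 5; v_peak = 25
d_cruise = 275/2 − 125 = 25/2; t_c = (25/2)/25 = 1/2
T = 2·5 + 1/2 = 21/2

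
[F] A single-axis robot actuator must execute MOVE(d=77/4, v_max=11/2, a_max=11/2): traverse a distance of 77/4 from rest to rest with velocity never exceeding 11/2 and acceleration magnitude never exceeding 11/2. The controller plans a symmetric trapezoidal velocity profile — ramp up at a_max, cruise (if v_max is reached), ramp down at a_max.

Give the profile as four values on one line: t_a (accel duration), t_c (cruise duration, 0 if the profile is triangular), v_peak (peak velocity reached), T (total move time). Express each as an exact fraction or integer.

t_a=1 t_c=5/2 v_peak=11/2 T=9/2

v_max²/a_max = (11/2)²/(11/2) = 11/2
77/4 ≥ 11/2 ⇒ cruise phase
t_a = (11/2)/(11/2) = 1; v_peak = 11/2
d_cruise = 77/4 − 11/2 = 55/4; t_c = (55/4)/(11/2) = 5/2
T = 2·1 + 5/2 = 9/2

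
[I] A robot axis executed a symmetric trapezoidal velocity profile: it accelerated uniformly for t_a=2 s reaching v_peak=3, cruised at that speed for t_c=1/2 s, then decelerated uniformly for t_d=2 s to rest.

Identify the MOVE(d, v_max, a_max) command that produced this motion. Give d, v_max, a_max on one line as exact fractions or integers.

a_max = 3/2
d_a = ½·3·2 = 3; d_c = 3·1/2 = 3/2
d = 2·3 + 3/2 = 15/2
t_c = 1/2 > 0 ⇒ limit active, v_max = 3

d=15/2 v_max=3 a_max=3/2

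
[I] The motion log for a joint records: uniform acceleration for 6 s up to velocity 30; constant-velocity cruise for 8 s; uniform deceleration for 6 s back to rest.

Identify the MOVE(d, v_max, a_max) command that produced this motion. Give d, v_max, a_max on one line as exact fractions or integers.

d=420 v_max=30 a_max=5

a_max = 30/6 = 5
d_a = ½·30·6 = 90; d_c = 30·8 = 240
d = 2·90 + 240 = 420
t_c = 8 > 0 so v_max = 30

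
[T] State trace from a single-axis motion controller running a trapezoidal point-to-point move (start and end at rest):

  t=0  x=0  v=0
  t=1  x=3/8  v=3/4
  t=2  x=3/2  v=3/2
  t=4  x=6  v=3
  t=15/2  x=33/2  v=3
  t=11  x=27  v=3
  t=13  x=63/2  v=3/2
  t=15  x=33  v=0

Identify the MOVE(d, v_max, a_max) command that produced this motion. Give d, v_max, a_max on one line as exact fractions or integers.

final state: t=15, x=33, v=0 → d = 33
a_max = (3/4−0)/(1−0) = 3/4
max v = 3 over t∈[4,11] → v_max = 3
check: 3·(4+7) = 33 ✓

d=33 v_max=3 a_max=3/4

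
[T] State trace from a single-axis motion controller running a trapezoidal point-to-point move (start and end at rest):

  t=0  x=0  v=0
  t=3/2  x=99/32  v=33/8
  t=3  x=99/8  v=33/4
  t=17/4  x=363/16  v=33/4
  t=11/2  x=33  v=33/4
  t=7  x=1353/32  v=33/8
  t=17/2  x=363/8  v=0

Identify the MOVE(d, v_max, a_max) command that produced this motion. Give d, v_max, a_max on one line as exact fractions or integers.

d=363/8 v_max=33/4 a_max=11/4

final state: t=17/2, x=363/8, v=0 → d = 363/8
a_max = (33/8−0)/(3/2−0) = 11/4
max v = 33/4 over t∈[3,11/2] → v_max = 33/4
check: 33/4·(3+5/2) = 363/8 ✓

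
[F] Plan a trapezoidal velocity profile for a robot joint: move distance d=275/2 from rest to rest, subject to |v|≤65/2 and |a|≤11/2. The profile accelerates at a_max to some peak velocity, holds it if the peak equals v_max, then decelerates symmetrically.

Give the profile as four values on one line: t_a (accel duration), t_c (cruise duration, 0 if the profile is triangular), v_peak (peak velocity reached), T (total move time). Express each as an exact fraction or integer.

v_max²/a_max = (65/2)²/(11/2) = 4225/22
275/2 < 4225/22 ⇒ no cruise
v_peak = √(275/2·11/2) = √(3025/4) = 55/2
t_a = (55/2)/(11/2) = 5; t_c = 0
T = 2·5 = 10

t_a=5 t_c=0 v_peak=55/2 T=10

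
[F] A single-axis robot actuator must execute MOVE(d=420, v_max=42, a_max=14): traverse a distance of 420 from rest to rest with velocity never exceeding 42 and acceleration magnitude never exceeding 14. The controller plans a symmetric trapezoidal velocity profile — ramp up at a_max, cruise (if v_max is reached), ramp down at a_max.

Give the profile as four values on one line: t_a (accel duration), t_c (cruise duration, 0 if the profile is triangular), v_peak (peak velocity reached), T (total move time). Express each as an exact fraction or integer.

(v_max)²/a_max = 42²/14 = 126
420 ≥ 126 ⇒ cruise phase
t_a = 42/14 = 3; v_peak = 42
d_cruise = 420 − 126 = 294; t_c = 294/42 = 7
T = 2·3 + 7 = 13

t_a=3 t_c=7 v_peak=42 T=13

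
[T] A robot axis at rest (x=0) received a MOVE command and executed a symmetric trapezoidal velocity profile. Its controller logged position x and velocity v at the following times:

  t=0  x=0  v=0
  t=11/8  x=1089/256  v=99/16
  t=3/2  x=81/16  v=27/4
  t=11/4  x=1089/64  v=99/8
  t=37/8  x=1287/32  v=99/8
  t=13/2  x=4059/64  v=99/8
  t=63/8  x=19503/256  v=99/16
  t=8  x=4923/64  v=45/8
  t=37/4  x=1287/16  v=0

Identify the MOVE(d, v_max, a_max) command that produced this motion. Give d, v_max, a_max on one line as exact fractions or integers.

d=1287/16 v_max=99/8 a_max=9/2

final state: t=37/4, x=1287/16, v=0 → d = 1287/16
a_max = (99/16−0)/(11/8−0) = 9/2
max v = 99/8 over t∈[11/4,13/2] → v_max = 99/8
check: 99/8·(11/4+15/4) = 1287/16 ✓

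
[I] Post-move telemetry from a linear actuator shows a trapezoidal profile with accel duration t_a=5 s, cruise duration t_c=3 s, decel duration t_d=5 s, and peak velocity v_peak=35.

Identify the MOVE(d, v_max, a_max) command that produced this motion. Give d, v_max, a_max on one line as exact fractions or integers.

d=280 v_max=35 a_max=7

a_max = 35/5 = 7
d_a = ½·35·5 = 175/2; d_c = 35·3 = 105
d = 2·175/2 + 105 = 280
t_c = 3 > 0 so v_max = 35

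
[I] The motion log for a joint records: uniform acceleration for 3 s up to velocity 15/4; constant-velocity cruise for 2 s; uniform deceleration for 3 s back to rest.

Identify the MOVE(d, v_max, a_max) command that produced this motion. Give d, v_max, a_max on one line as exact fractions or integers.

d=75/4 v_max=15/4 a_max=5/4

a_max = (15/4)/3 = 5/4
d_a = ½·15/4·3 = 45/8; d_c = 15/4·2 = 15/2
d = 2·45/8 + 15/2 = 75/4
t_c = 2 > 0 so v_max = 15/4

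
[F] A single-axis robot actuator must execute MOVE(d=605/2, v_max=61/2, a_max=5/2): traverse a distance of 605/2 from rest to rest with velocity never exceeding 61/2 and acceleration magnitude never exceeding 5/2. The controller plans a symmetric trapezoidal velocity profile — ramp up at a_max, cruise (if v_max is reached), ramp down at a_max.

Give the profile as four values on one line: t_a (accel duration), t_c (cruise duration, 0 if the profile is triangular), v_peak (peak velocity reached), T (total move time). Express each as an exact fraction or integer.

(v_max)²/a_max = (61/2)²/(5/2) = 3721/10
605/2 < 3721/10 → triangular
v_peak = √(605/2·5/2) = √(3025/4) = 55/2
t_a = (55/2)/(5/2) = 11; t_c = 0
T = 2·11 = 22

t_a=11 t_c=0 v_peak=55/2 T=22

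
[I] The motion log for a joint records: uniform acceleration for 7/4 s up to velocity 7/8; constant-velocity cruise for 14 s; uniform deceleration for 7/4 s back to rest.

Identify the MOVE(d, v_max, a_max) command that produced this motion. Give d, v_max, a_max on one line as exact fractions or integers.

a_max = (7/8)/(7/4) = 1/2
d_a = ½·7/8·7/4 = 49/64; d_c = 7/8·14 = 49/4
d = 2·49/64 + 49/4 = 441/32
t_c = 14 > 0 so v_max = 7/8

d=441/32 v_max=7/8 a_max=1/2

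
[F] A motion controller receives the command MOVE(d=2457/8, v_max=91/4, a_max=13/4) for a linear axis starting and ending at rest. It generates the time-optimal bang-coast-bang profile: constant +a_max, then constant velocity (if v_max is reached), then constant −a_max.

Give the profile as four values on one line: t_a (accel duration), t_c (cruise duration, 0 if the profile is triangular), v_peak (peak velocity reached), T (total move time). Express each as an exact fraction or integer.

v_max²/a_max = (91/4)²/(13/4) = 637/4
2457/8 ≥ 637/4 ⇒ cruise phase
t_a = (91/4)/(13/4) = 7; v_peak = 91/4
d_cruise = 2457/8 − 637/4 = 1183/8; t_c = (1183/8)/(91/4) = 13/2
T = 2·7 + 13/2 = 41/2

t_a=7 t_c=13/2 v_peak=91/4 T=41/2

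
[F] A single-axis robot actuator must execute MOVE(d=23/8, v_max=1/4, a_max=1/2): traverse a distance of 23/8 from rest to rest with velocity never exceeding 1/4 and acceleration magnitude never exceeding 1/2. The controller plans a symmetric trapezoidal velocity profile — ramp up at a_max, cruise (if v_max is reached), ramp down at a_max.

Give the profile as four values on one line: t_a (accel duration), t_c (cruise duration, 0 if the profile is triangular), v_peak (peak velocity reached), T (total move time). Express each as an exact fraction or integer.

t_a=1/2 t_c=11 v_peak=1/4 T=12

(v_max)²/a_max = (1/4)²/(1/2) = 1/8
23/8 ≥ 1/8 → trapezoidal
t_a = (1/4)/(1/2) = 1/2; v_peak = 1/4
d_cruise = 23/8 − 1/8 = 11/4; t_c = (11/4)/(1/4) = 11
T = 2·1/2 + 11 = 12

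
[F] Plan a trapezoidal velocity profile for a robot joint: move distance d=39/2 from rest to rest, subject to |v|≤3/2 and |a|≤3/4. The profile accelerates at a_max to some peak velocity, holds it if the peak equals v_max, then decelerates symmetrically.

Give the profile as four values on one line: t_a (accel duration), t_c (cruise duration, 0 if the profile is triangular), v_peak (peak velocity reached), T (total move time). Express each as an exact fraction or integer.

v_max²/a_max = (3/2)²/(3/4) = 3
39/2 ≥ 3 ⇒ cruise phase
t_a = (3/2)/(3/4) = 2; v_peak = 3/2
d_cruise = 39/2 − 3 = 33/2; t_c = (33/2)/(3/2) = 11
T = 2·2 + 11 = 15

t_a=2 t_c=11 v_peak=3/2 T=15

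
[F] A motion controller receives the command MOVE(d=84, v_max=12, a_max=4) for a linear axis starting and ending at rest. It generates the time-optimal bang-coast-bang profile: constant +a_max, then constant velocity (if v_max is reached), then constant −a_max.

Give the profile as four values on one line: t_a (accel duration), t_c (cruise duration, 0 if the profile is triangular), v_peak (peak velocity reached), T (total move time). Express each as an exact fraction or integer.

(v_max)²/a_max = 12²/4 = 36
84 ≥ 36 ⇒ cruise phase
t_a = 12/4 = 3; v_peak = 12
d_cruise = 84 − 36 = 48; t_c = 48/12 = 4
T = 2·3 + 4 = 10

t_a=3 t_c=4 v_peak=12 T=10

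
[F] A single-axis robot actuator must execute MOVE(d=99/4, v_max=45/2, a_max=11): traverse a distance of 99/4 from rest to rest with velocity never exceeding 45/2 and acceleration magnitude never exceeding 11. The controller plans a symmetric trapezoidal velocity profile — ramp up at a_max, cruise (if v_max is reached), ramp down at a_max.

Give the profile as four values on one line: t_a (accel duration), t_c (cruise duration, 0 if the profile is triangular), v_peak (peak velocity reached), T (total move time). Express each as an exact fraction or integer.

t_a=3/2 t_c=0 v_peak=33/2 T=3

v_max²/a_max = (45/2)²/11 = 2025/44
99/4 < 2025/44 → triangular
v_peak = √(99/4·11) = √(1089/4) = 33/2
t_a = (33/2)/11 = 3/2; t_c = 0
T = 2·3/2 = 3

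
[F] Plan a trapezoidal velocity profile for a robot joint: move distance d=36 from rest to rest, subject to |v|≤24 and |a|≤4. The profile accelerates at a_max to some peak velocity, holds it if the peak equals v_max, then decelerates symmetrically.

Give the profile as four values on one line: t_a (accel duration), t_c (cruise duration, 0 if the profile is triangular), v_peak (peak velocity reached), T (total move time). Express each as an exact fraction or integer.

v_max²/a_max = 24²/4 = 144
36 < 144 → triangular
v_peak = √(36·4) = √144 = 12
t_a = 12/4 = 3; t_c = 0
T = 2·3 = 6

t_a=3 t_c=0 v_peak=12 T=6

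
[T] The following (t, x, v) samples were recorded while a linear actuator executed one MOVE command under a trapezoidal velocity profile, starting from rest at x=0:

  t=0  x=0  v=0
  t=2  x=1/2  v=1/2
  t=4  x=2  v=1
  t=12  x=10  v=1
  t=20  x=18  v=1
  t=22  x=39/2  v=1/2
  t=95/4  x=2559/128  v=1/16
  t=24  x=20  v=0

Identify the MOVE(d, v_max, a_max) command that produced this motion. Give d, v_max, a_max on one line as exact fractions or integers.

d=20 v_max=1 a_max=1/4

final state: t=24, x=20, v=0 → d = 20
a_max = (1/2−0)/(2−0) = 1/4
max v = 1 over t∈[4,20] → v_max = 1
check: 1·(4+16) = 20 ✓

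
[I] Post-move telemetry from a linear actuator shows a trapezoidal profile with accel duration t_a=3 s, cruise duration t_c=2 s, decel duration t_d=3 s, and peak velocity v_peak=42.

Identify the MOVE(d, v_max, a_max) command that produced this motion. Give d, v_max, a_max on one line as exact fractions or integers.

d=210 v_max=42 a_max=14

a_max = 42/3 = 14
d_a = ½·42·3 = 63; d_c = 42·2 = 84
d = 2·63 + 84 = 210
t_c = 2 > 0 so v_max = 42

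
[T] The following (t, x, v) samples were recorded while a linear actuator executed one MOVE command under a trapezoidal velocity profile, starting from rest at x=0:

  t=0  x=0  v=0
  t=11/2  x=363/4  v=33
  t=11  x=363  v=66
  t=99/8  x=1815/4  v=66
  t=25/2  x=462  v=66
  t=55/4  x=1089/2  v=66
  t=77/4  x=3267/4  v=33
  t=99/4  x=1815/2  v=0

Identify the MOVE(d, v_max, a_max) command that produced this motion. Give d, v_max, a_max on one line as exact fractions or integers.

d=1815/2 v_max=66 a_max=6

final state: t=99/4, x=1815/2, v=0 → d = 1815/2
a_max = (33−0)/(11/2−0) = 6
max v = 66 over t∈[11,55/4] → v_max = 66
check: 66·(11+11/4) = 1815/2 ✓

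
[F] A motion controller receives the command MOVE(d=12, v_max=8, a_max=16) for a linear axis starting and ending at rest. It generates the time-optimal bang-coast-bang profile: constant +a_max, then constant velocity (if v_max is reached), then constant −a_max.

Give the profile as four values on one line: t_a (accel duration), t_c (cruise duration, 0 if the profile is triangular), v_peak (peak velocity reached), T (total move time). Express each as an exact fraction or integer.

v_max²/a_max = 8²/16 = 4
12 ≥ 4 ⇒ cruise phase
t_a = 8/16 = 1/2; v_peak = 8
d_cruise = 12 − 4 = 8; t_c = 8/8 = 1
T = 2·1/2 + 1 = 2

t_a=1/2 t_c=1 v_peak=8 T=2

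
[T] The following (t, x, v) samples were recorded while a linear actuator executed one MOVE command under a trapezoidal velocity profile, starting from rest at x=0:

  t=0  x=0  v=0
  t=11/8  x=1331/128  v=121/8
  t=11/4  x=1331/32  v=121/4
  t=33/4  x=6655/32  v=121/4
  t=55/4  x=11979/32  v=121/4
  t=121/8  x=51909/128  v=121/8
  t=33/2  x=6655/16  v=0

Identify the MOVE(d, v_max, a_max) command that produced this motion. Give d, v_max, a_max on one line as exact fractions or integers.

final state: t=33/2, x=6655/16, v=0 → d = 6655/16
a_max = (121/8−0)/(11/8−0) = 11
max v = 121/4 over t∈[11/4,55/4] → v_max = 121/4
check: 121/4·(11/4+11) = 6655/16 ✓

d=6655/16 v_max=121/4 a_max=11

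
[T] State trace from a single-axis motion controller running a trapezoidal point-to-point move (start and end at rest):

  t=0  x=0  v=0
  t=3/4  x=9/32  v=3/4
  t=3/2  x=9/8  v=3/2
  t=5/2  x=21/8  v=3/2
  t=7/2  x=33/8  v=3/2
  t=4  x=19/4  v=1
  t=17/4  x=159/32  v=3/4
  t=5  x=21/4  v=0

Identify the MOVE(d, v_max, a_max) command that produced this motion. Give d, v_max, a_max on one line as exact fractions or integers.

d=21/4 v_max=3/2 a_max=1

final state: t=5, x=21/4, v=0 → d = 21/4
a_max = (3/4−0)/(3/4−0) = 1
max v = 3/2 over t∈[3/2,7/2] → v_max = 3/2
check: 3/2·(3/2+2) = 21/4 ✓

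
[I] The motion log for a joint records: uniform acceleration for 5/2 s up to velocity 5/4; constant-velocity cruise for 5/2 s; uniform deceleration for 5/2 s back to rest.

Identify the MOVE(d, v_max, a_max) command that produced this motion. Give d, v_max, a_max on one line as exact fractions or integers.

d=25/4 v_max=5/4 a_max=1/2

a_max = (5/4)/(5/2) = 1/2
d_a = ½·5/4·5/2 = 25/16; d_c = 5/4·5/2 = 25/8
d = 2·25/16 + 25/8 = 25/4
t_c = 5/2 > 0 so v_max = 5/4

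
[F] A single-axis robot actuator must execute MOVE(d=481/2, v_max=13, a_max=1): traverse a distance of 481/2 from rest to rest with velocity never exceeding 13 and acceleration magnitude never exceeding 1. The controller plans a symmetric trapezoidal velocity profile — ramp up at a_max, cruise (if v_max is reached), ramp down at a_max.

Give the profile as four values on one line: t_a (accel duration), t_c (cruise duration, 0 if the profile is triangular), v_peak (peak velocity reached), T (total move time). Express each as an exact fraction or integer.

t_a=13 t_c=11/2 v_peak=13 T=63/2

(v_max)²/a_max = 13²/1 = 169
481/2 ≥ 169 so v_max reached
t_a = 13/1 = 13; v_peak = 13
d_cruise = 481/2 − 169 = 143/2; t_c = (143/2)/13 = 11/2
T = 2·13 + 11/2 = 63/2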